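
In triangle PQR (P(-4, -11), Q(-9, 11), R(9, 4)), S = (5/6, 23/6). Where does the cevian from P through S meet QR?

(9/5, 34/5)

Barycentric coordinates of S with respect to PQR: (1/6, 1/3, 1/2).
On side QR the P-coordinate is zero; dropping S's P-weight 1/6 and renormalizing the remaining 1/3 : 1/2 gives weights 2/5, 3/5 on Q, R.
T = (2/5)·(-9, 11) + (3/5)·(9, 4) = (9/5, 34/5).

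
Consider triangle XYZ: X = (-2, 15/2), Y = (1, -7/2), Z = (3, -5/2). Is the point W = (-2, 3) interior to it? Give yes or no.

no

Barycentric coordinates of W: (16/25, 9/10, -27/50).
The three coordinates are positive, positive, negative; a point is interior exactly when all three are positive.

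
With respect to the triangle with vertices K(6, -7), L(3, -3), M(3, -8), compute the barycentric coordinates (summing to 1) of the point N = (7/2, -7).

(1/6, 1/6, 2/3)

Signed area of the reference triangle: [KLM] = ½·(6·(-3−(-8)) + 3·(-8−(-7)) + 3·(-7−(-3))) = ½·(30 − 3 − 12) = 15/2.
[NLM] = ½·((7/2)·(-3−(-8)) + 3·(-8−(-7)) + 3·(-7−(-3))) = ½·(35/2 − 3 − 12) = 5/4, so the K-coordinate is (5/4)/(15/2) = 1/6.
[KNM] = ½·(6·(-7−(-8)) + (7/2)·(-8−(-7)) + 3·(-7−(-7))) = ½·(6 − 7/2 + 0) = 5/4, so the L-coordinate is 1/6.
[KLN] = ½·(6·(-3−(-7)) + 3·(-7−(-7)) + (7/2)·(-7−(-3))) = ½·(24 + 0 − 14) = 5, so the M-coordinate is 2/3.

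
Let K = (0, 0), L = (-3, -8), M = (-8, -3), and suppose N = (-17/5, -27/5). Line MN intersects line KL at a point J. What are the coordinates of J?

Barycentric coordinates of N with respect to KLM: (1/5, 3/5, 1/5).
On side KL the M-coordinate is zero; dropping N's M-weight 1/5 and renormalizing the remaining 1/5 : 3/5 gives weights 1/4, 3/4 on K, L.
J = (1/4)·(0, 0) + (3/4)·(-3, -8) = (-9/4, -6).

(-9/4, -6)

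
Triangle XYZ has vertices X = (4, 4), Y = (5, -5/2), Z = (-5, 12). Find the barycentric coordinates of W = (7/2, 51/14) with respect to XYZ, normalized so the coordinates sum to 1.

Signed area of the reference triangle: [XYZ] = ½·(4·(-5/2−12) + 5·(12−4) + (-5)·(4−(-5/2))) = ½·(-58 + 40 − 65/2) = -101/4.
[WYZ] = ½·((7/2)·(-5/2−12) + 5·(12−(51/14)) + (-5)·(51/14−(-5/2))) = ½·(-203/4 + 585/14 − 215/7) = -1111/56, so the X-coordinate is (-1111/56)/(-101/4) = 11/14.
[XWZ] = ½·(4·(51/14−12) + (7/2)·(12−4) + (-5)·(4−(51/14))) = ½·(-234/7 + 28 − 25/14) = -101/28, so the Y-coordinate is 1/7.
[XYW] = ½·(4·(-5/2−(51/14)) + 5·(51/14−4) + (7/2)·(4−(-5/2))) = ½·(-172/7 − 25/14 + 91/4) = -101/56, so the Z-coordinate is 1/14.

(11/14, 1/7, 1/14)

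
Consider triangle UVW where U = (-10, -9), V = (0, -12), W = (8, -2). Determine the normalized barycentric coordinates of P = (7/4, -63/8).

(1/8, 1/2, 3/8)

Signed area of the reference triangle: [UVW] = ½·((-10)·(-12−(-2)) + 0·(-2−(-9)) + 8·(-9−(-12))) = ½·(100 + 0 + 24) = 62.
[PVW] = ½·((7/4)·(-12−(-2)) + 0·(-2−(-63/8)) + 8·(-63/8−(-12))) = ½·(-35/2 + 0 + 33) = 31/4, so the U-coordinate is (31/4)/62 = 1/8.
[UPW] = ½·((-10)·(-63/8−(-2)) + (7/4)·(-2−(-9)) + 8·(-9−(-63/8))) = ½·(235/4 + 49/4 − 9) = 31, so the V-coordinate is 1/2.
[UVP] = ½·((-10)·(-12−(-63/8)) + 0·(-63/8−(-9)) + (7/4)·(-9−(-12))) = ½·(165/4 + 0 + 21/4) = 93/4, so the W-coordinate is 3/8.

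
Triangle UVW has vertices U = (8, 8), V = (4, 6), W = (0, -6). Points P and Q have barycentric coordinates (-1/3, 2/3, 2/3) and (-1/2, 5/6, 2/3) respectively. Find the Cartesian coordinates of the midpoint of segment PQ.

Barycentric coordinates of the midpoint are the average: (-5/12, 3/4, 2/3).
Converting: (-5/12)·U + (3/4)·V + (2/3)·W = (-1/3, -17/6).

(-1/3, -17/6)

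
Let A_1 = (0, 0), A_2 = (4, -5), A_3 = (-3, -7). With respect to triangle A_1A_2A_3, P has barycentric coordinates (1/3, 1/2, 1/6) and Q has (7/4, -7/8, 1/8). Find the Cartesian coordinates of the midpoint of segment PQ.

Barycentric coordinates of the midpoint are the average: (25/24, -3/16, 7/48).
Converting: (25/24)·A_1 + (-3/16)·A_2 + (7/48)·A_3 = (-19/16, -1/12).

(-19/16, -1/12)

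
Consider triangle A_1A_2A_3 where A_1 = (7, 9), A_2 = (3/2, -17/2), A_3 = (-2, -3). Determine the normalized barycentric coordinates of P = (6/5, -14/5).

(1/5, 2/5, 2/5)

Signed area of the reference triangle: [A_1A_2A_3] = ½·(7·(-17/2−(-3)) + (3/2)·(-3−9) + (-2)·(9−(-17/2))) = ½·(-77/2 − 18 − 35) = -183/4.
[PA_2A_3] = ½·((6/5)·(-17/2−(-3)) + (3/2)·(-3−(-14/5)) + (-2)·(-14/5−(-17/2))) = ½·(-33/5 − 3/10 − 57/5) = -183/20, so the A_1-coordinate is (-183/20)/(-183/4) = 1/5.
[A_1PA_3] = ½·(7·(-14/5−(-3)) + (6/5)·(-3−9) + (-2)·(9−(-14/5))) = ½·(7/5 − 72/5 − 118/5) = -183/10, so the A_2-coordinate is 2/5.
[A_1A_2P] = ½·(7·(-17/2−(-14/5)) + (3/2)·(-14/5−9) + (6/5)·(9−(-17/2))) = ½·(-399/10 − 177/10 + 21) = -183/10, so the A_3-coordinate is 2/5.
Check: 1/5 + 2/5 + 2/5 = 1.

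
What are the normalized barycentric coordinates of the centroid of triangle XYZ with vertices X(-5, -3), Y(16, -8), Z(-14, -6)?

(1/3, 1/3, 1/3)

The centroid is the average of the vertices, so each weight is 1/3.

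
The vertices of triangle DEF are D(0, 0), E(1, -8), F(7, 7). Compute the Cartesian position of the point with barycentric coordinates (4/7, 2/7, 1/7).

G = (4/7)·D + (2/7)·E + (1/7)·F.
x-coordinate: (4/7)·0 + (2/7)·1 + (1/7)·7 = 9/7.
y-coordinate: (4/7)·0 + (2/7)·(-8) + (1/7)·7 = -9/7.

(9/7, -9/7)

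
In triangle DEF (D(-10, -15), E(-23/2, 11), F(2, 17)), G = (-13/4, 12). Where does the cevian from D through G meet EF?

(-5/2, 15)

Barycentric coordinates of G with respect to DEF: (1/10, 3/10, 3/5).
On side EF the D-coordinate is zero; dropping G's D-weight 1/10 and renormalizing the remaining 3/10 : 3/5 gives weights 1/3, 2/3 on E, F.
H = (1/3)·(-23/2, 11) + (2/3)·(2, 17) = (-5/2, 15).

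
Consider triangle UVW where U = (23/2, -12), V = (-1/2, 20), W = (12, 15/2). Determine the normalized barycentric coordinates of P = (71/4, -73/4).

Signed area of the reference triangle: [UVW] = ½·((23/2)·(20−(15/2)) + (-1/2)·(15/2−(-12)) + 12·(-12−20)) = ½·(575/4 − 39/4 − 384) = -125.
[PVW] = ½·((71/4)·(20−(15/2)) + (-1/2)·(15/2−(-73/4)) + 12·(-73/4−20)) = ½·(1775/8 − 103/8 − 459) = -125, so the U-coordinate is (-125)/(-125) = 1.
[UPW] = ½·((23/2)·(-73/4−(15/2)) + (71/4)·(15/2−(-12)) + 12·(-12−(-73/4))) = ½·(-2369/8 + 2769/8 + 75) = 125/2, so the V-coordinate is -1/2.
[UVP] = ½·((23/2)·(20−(-73/4)) + (-1/2)·(-73/4−(-12)) + (71/4)·(-12−20)) = ½·(3519/8 + 25/8 − 568) = -125/2, so the W-coordinate is 1/2.
Check: 1 − 1/2 + 1/2 = 1.

(1, -1/2, 1/2)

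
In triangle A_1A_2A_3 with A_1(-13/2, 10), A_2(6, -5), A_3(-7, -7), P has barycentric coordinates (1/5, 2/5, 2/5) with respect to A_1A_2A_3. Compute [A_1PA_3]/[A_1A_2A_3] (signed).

2/5

The signed ratio [A_1PA_3]/[A_1A_2A_3] equals the barycentric coordinate of P at vertex A_2, which is 2/5.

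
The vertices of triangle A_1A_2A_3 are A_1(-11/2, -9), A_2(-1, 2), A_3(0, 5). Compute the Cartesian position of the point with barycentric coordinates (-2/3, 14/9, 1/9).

(19/9, 29/3)

P = (-2/3)·A_1 + (14/9)·A_2 + (1/9)·A_3.
x-coordinate: (-2/3)·(-11/2) + (14/9)·(-1) + (1/9)·0 = 19/9.
y-coordinate: (-2/3)·(-9) + (14/9)·2 + (1/9)·5 = 29/3.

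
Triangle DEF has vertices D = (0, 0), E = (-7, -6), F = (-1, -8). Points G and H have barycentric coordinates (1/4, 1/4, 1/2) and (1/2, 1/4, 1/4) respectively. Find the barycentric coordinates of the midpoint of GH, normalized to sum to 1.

(3/8, 1/4, 3/8)

Since both coordinate triples sum to 1, the midpoint's barycentrics are the componentwise average.
(1/4+1/2)/2 = 3/8; similarly 1/4 and 3/8.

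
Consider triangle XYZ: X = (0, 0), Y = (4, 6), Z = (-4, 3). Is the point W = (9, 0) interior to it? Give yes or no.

Barycentric coordinates of W: (7/4, 3/4, -3/2).
The three coordinates are positive, positive, negative; a point is interior exactly when all three are positive.

no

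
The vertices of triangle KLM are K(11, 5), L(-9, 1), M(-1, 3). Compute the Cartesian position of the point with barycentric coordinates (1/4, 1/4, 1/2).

N = (1/4)·K + (1/4)·L + (1/2)·M.
x-coordinate: (1/4)·11 + (1/4)·(-9) + (1/2)·(-1) = 0.
y-coordinate: (1/4)·5 + (1/4)·1 + (1/2)·3 = 3.

(0, 3)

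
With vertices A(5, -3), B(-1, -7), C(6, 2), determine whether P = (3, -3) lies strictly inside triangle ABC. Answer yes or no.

Barycentric coordinates of P: (4/13, 5/13, 4/13).
The three coordinates are positive, positive, positive; a point is interior exactly when all three are positive.

yes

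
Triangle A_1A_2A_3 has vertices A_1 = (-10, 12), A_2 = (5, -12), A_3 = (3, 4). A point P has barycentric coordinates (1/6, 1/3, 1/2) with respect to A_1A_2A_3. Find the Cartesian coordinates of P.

(3/2, 0)

P = (1/6)·A_1 + (1/3)·A_2 + (1/2)·A_3.
x-coordinate: (1/6)·(-10) + (1/3)·5 + (1/2)·3 = 3/2.
y-coordinate: (1/6)·12 + (1/3)·(-12) + (1/2)·4 = 0.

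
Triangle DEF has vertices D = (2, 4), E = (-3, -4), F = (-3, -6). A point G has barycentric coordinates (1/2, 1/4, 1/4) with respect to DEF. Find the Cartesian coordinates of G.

(-1/2, -1/2)

G = (1/2)·D + (1/4)·E + (1/4)·F.
x-coordinate: (1/2)·2 + (1/4)·(-3) + (1/4)·(-3) = -1/2.
y-coordinate: (1/2)·4 + (1/4)·(-4) + (1/4)·(-6) = -1/2.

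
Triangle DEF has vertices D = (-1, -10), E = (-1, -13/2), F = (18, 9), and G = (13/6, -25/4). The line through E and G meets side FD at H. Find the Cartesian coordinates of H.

Barycentric coordinates of G with respect to DEF: (2/3, 1/6, 1/6).
On side FD the E-coordinate is zero; dropping G's E-weight 1/6 and renormalizing the remaining 1/6 : 2/3 gives weights 1/5, 4/5 on F, D.
H = (1/5)·(18, 9) + (4/5)·(-1, -10) = (14/5, -31/5).

(14/5, -31/5)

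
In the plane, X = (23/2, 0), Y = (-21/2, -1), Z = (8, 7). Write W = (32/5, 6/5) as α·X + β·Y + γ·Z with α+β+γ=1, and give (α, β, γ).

Signed area of the reference triangle: [XYZ] = ½·((23/2)·(-1−7) + (-21/2)·(7−0) + 8·(0−(-1))) = ½·(-92 − 147/2 + 8) = -315/4.
[WYZ] = ½·((32/5)·(-1−7) + (-21/2)·(7−(6/5)) + 8·(6/5−(-1))) = ½·(-256/5 − 609/10 + 88/5) = -189/4, so the X-coordinate is (-189/4)/(-315/4) = 3/5.
[XWZ] = ½·((23/2)·(6/5−7) + (32/5)·(7−0) + 8·(0−(6/5))) = ½·(-667/10 + 224/5 − 48/5) = -63/4, so the Y-coordinate is 1/5.
[XYW] = ½·((23/2)·(-1−(6/5)) + (-21/2)·(6/5−0) + (32/5)·(0−(-1))) = ½·(-253/10 − 63/5 + 32/5) = -63/4, so the Z-coordinate is 1/5.
Check: 3/5 + 1/5 + 1/5 = 1.

(3/5, 1/5, 1/5)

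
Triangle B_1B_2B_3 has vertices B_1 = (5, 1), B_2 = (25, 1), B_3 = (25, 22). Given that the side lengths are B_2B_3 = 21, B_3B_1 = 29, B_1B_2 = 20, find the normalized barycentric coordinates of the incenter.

(3/10, 29/70, 2/7)

The incenter has barycentric coordinates proportional to the opposite side lengths: (21 : 29 : 20).
Normalizing by 21+29+20 = 70 gives (3/10, 29/70, 2/7).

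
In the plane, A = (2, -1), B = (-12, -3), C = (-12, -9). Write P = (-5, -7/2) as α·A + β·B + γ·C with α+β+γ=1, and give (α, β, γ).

Signed area of the reference triangle: [ABC] = ½·(2·(-3−(-9)) + (-12)·(-9−(-1)) + (-12)·(-1−(-3))) = ½·(12 + 96 − 24) = 42.
[PBC] = ½·((-5)·(-3−(-9)) + (-12)·(-9−(-7/2)) + (-12)·(-7/2−(-3))) = ½·(-30 + 66 + 6) = 21, so the A-coordinate is 21/42 = 1/2.
[APC] = ½·(2·(-7/2−(-9)) + (-5)·(-9−(-1)) + (-12)·(-1−(-7/2))) = ½·(11 + 40 − 30) = 21/2, so the B-coordinate is 1/4.
[ABP] = ½·(2·(-3−(-7/2)) + (-12)·(-7/2−(-1)) + (-5)·(-1−(-3))) = ½·(1 + 30 − 10) = 21/2, so the C-coordinate is 1/4.
Check: 1/2 + 1/4 + 1/4 = 1.

(1/2, 1/4, 1/4)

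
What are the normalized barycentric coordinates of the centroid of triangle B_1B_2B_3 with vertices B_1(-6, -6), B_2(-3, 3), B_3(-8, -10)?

(1/3, 1/3, 1/3)

The centroid is the average of the vertices, so each weight is 1/3.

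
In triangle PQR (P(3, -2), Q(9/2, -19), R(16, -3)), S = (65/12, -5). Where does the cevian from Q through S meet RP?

Barycentric coordinates of S with respect to PQR: (2/3, 1/6, 1/6).
On side RP the Q-coordinate is zero; dropping S's Q-weight 1/6 and renormalizing the remaining 1/6 : 2/3 gives weights 1/5, 4/5 on R, P.
T = (1/5)·(16, -3) + (4/5)·(3, -2) = (28/5, -11/5).

(28/5, -11/5)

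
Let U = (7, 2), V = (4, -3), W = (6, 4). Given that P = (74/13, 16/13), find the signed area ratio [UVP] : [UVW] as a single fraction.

[UVW] = ½·(7·(-3−4) + 4·(4−2) + 6·(2−(-3))) = ½·(-49 + 8 + 30) = -11/2.
[UVP] = ½·(7·(-3−(16/13)) + 4·(16/13−2) + (74/13)·(2−(-3))) = ½·(-385/13 − 40/13 + 370/13) = -55/26, so the ratio is (-55/26)/(-11/2) = 5/13.

5/13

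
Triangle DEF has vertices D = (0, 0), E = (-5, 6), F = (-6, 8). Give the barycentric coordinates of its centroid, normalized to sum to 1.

(1/3, 1/3, 1/3)

The centroid is the average of the vertices, so each weight is 1/3.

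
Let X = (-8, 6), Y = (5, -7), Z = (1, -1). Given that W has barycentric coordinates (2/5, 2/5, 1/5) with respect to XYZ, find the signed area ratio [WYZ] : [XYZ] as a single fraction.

The signed ratio [WYZ]/[XYZ] equals the barycentric coordinate of W at vertex X, which is 2/5.

2/5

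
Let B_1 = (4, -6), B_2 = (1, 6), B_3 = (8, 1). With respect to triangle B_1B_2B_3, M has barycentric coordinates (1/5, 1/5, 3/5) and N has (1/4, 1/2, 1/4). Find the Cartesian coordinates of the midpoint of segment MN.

Barycentric coordinates of the midpoint are the average: (9/40, 7/20, 17/40).
Converting: (9/40)·B_1 + (7/20)·B_2 + (17/40)·B_3 = (93/20, 47/40).

(93/20, 47/40)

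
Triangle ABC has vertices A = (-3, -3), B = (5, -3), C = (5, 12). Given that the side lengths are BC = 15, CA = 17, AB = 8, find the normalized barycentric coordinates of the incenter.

(3/8, 17/40, 1/5)

The incenter has barycentric coordinates proportional to the opposite side lengths: (15 : 17 : 8).
Normalizing by 15+17+8 = 40 gives (3/8, 17/40, 1/5).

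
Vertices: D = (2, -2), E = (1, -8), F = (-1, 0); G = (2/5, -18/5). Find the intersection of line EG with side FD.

(0, -2/3)

Barycentric coordinates of G with respect to DEF: (1/5, 2/5, 2/5).
On side FD the E-coordinate is zero; dropping G's E-weight 2/5 and renormalizing the remaining 2/5 : 1/5 gives weights 2/3, 1/3 on F, D.
H = (2/3)·(-1, 0) + (1/3)·(2, -2) = (0, -2/3).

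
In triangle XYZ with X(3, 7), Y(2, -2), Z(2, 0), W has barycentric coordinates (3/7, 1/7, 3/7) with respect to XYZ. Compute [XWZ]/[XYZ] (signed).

1/7

The signed ratio [XWZ]/[XYZ] equals the barycentric coordinate of W at vertex Y, which is 1/7.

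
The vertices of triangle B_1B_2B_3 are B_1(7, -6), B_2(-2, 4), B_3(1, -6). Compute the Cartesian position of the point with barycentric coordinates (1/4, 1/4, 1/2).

(7/4, -7/2)

M = (1/4)·B_1 + (1/4)·B_2 + (1/2)·B_3.
x-coordinate: (1/4)·7 + (1/4)·(-2) + (1/2)·1 = 7/4.
y-coordinate: (1/4)·(-6) + (1/4)·4 + (1/2)·(-6) = -7/2.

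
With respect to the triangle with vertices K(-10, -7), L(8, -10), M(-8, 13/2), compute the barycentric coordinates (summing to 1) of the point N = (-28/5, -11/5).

(2/5, 1/5, 2/5)

Signed area of the reference triangle: [KLM] = ½·((-10)·(-10−(13/2)) + 8·(13/2−(-7)) + (-8)·(-7−(-10))) = ½·(165 + 108 − 24) = 249/2.
[NLM] = ½·((-28/5)·(-10−(13/2)) + 8·(13/2−(-11/5)) + (-8)·(-11/5−(-10))) = ½·(462/5 + 348/5 − 312/5) = 249/5, so the K-coordinate is (249/5)/(249/2) = 2/5.
[KNM] = ½·((-10)·(-11/5−(13/2)) + (-28/5)·(13/2−(-7)) + (-8)·(-7−(-11/5))) = ½·(87 − 378/5 + 192/5) = 249/10, so the L-coordinate is 1/5.
[KLN] = ½·((-10)·(-10−(-11/5)) + 8·(-11/5−(-7)) + (-28/5)·(-7−(-10))) = ½·(78 + 192/5 − 84/5) = 249/5, so the M-coordinate is 2/5.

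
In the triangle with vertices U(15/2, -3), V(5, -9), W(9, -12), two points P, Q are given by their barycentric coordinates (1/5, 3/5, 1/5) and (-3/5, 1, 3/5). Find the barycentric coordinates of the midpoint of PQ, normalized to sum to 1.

(-1/5, 4/5, 2/5)

Since both coordinate triples sum to 1, the midpoint's barycentrics are the componentwise average.
(1/5+-3/5)/2 = -1/5; similarly 4/5 and 2/5.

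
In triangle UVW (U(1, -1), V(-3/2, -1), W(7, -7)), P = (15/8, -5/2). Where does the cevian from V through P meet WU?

(3, -3)

Barycentric coordinates of P with respect to UVW: (1/2, 1/4, 1/4).
On side WU the V-coordinate is zero; dropping P's V-weight 1/4 and renormalizing the remaining 1/4 : 1/2 gives weights 1/3, 2/3 on W, U.
Q = (1/3)·(7, -7) + (2/3)·(1, -1) = (3, -3).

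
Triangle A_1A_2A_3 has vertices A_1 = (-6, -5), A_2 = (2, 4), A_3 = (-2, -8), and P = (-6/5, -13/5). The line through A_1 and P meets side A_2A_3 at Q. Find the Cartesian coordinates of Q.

Barycentric coordinates of P with respect to A_1A_2A_3: (1/5, 2/5, 2/5).
On side A_2A_3 the A_1-coordinate is zero; dropping P's A_1-weight 1/5 and renormalizing the remaining 2/5 : 2/5 gives weights 1/2, 1/2 on A_2, A_3.
Q = (1/2)·(2, 4) + (1/2)·(-2, -8) = (0, -2).

(0, -2)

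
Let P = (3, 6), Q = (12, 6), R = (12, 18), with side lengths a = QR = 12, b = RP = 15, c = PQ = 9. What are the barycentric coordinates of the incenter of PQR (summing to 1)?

The incenter has barycentric coordinates proportional to the opposite side lengths: (12 : 15 : 9).
Normalizing by 12+15+9 = 36 gives (1/3, 5/12, 1/4).

(1/3, 5/12, 1/4)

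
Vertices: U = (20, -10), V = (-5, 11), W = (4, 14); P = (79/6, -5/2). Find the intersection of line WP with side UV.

(15, -29/5)

Barycentric coordinates of P with respect to UVW: (2/3, 1/6, 1/6).
On side UV the W-coordinate is zero; dropping P's W-weight 1/6 and renormalizing the remaining 2/3 : 1/6 gives weights 4/5, 1/5 on U, V.
Q = (4/5)·(20, -10) + (1/5)·(-5, 11) = (15, -29/5).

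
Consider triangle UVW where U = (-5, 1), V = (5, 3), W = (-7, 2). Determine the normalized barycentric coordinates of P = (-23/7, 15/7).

Signed area of the reference triangle: [UVW] = ½·((-5)·(3−2) + 5·(2−1) + (-7)·(1−3)) = ½·(-5 + 5 + 14) = 7.
[PVW] = ½·((-23/7)·(3−2) + 5·(2−(15/7)) + (-7)·(15/7−3)) = ½·(-23/7 − 5/7 + 6) = 1, so the U-coordinate is 1/7 = 1/7.
[UPW] = ½·((-5)·(15/7−2) + (-23/7)·(2−1) + (-7)·(1−(15/7))) = ½·(-5/7 − 23/7 + 8) = 2, so the V-coordinate is 2/7.
[UVP] = ½·((-5)·(3−(15/7)) + 5·(15/7−1) + (-23/7)·(1−3)) = ½·(-30/7 + 40/7 + 46/7) = 4, so the W-coordinate is 4/7.

(1/7, 2/7, 4/7)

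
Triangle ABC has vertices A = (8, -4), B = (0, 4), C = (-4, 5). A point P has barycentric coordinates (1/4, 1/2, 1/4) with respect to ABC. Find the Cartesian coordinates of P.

P = (1/4)·A + (1/2)·B + (1/4)·C.
x-coordinate: (1/4)·8 + (1/2)·0 + (1/4)·(-4) = 1.
y-coordinate: (1/4)·(-4) + (1/2)·4 + (1/4)·5 = 9/4.

(1, 9/4)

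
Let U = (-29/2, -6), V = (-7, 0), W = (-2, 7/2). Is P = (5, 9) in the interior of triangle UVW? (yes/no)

Barycentric coordinates of P: (-4/5, 3/5, 6/5).
The three coordinates are negative, positive, positive; a point is interior exactly when all three are positive.

no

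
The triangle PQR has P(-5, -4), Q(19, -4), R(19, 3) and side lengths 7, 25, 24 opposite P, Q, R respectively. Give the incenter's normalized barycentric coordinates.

The incenter has barycentric coordinates proportional to the opposite side lengths: (7 : 25 : 24).
Normalizing by 7+25+24 = 56 gives (1/8, 25/56, 3/7).

(1/8, 25/56, 3/7)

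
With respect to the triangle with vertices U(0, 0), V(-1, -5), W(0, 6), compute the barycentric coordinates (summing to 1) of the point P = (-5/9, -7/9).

Signed area of the reference triangle: [UVW] = ½·(0·(-5−6) + (-1)·(6−0) + 0·(0−(-5))) = ½·(0 − 6 + 0) = -3.
[PVW] = ½·((-5/9)·(-5−6) + (-1)·(6−(-7/9)) + 0·(-7/9−(-5))) = ½·(55/9 − 61/9 + 0) = -1/3, so the U-coordinate is (-1/3)/(-3) = 1/9.
[UPW] = ½·(0·(-7/9−6) + (-5/9)·(6−0) + 0·(0−(-7/9))) = ½·(0 − 10/3 + 0) = -5/3, so the V-coordinate is 5/9.
[UVP] = ½·(0·(-5−(-7/9)) + (-1)·(-7/9−0) + (-5/9)·(0−(-5))) = ½·(0 + 7/9 − 25/9) = -1, so the W-coordinate is 1/3.
Check: 1/9 + 5/9 + 1/3 = 1.

(1/9, 5/9, 1/3)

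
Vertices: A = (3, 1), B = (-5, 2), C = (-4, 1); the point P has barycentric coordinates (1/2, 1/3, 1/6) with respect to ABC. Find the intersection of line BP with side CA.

Line BP meets CA where the B-coordinate vanishes; zeroing P's B-weight and renormalizing leaves C, A-weights 1/6 : 1/2 → (1/4, 3/4).
So Q = (1/4)·C + (3/4)·A = (5/4, 1).

(5/4, 1)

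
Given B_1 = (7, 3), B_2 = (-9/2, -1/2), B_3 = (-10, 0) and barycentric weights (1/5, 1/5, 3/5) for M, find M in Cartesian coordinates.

(-11/2, 1/2)

M = (1/5)·B_1 + (1/5)·B_2 + (3/5)·B_3.
x-coordinate: (1/5)·7 + (1/5)·(-9/2) + (3/5)·(-10) = -11/2.
y-coordinate: (1/5)·3 + (1/5)·(-1/2) + (3/5)·0 = 1/2.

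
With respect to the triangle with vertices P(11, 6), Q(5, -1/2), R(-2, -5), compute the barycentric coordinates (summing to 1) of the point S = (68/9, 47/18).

Signed area of the reference triangle: [PQR] = ½·(11·(-1/2−(-5)) + 5·(-5−6) + (-2)·(6−(-1/2))) = ½·(99/2 − 55 − 13) = -37/4.
[SQR] = ½·((68/9)·(-1/2−(-5)) + 5·(-5−(47/18)) + (-2)·(47/18−(-1/2))) = ½·(34 − 685/18 − 56/9) = -185/36, so the P-coordinate is (-185/36)/(-37/4) = 5/9.
[PSR] = ½·(11·(47/18−(-5)) + (68/9)·(-5−6) + (-2)·(6−(47/18))) = ½·(1507/18 − 748/9 − 61/9) = -37/12, so the Q-coordinate is 1/3.
[PQS] = ½·(11·(-1/2−(47/18)) + 5·(47/18−6) + (68/9)·(6−(-1/2))) = ½·(-308/9 − 305/18 + 442/9) = -37/36, so the R-coordinate is 1/9.
Check: 5/9 + 1/3 + 1/9 = 1.

(5/9, 1/3, 1/9)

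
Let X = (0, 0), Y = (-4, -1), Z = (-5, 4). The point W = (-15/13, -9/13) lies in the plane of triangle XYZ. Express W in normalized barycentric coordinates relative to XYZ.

Signed area of the reference triangle: [XYZ] = ½·(0·(-1−4) + (-4)·(4−0) + (-5)·(0−(-1))) = ½·(0 − 16 − 5) = -21/2.
[WYZ] = ½·((-15/13)·(-1−4) + (-4)·(4−(-9/13)) + (-5)·(-9/13−(-1))) = ½·(75/13 − 244/13 − 20/13) = -189/26, so the X-coordinate is (-189/26)/(-21/2) = 9/13.
[XWZ] = ½·(0·(-9/13−4) + (-15/13)·(4−0) + (-5)·(0−(-9/13))) = ½·(0 − 60/13 − 45/13) = -105/26, so the Y-coordinate is 5/13.
[XYW] = ½·(0·(-1−(-9/13)) + (-4)·(-9/13−0) + (-15/13)·(0−(-1))) = ½·(0 + 36/13 − 15/13) = 21/26, so the Z-coordinate is -1/13.
Check: 9/13 + 5/13 − 1/13 = 1.

(9/13, 5/13, -1/13)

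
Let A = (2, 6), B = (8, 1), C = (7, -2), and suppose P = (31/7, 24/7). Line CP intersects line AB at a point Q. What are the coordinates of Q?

(4, 13/3)

Barycentric coordinates of P with respect to ABC: (4/7, 2/7, 1/7).
On side AB the C-coordinate is zero; dropping P's C-weight 1/7 and renormalizing the remaining 4/7 : 2/7 gives weights 2/3, 1/3 on A, B.
Q = (2/3)·(2, 6) + (1/3)·(8, 1) = (4, 13/3).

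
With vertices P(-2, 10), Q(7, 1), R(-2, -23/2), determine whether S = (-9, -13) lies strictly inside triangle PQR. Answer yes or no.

no

Barycentric coordinates of S: (148/387, -7/9, 60/43).
The three coordinates are positive, negative, positive; a point is interior exactly when all three are positive.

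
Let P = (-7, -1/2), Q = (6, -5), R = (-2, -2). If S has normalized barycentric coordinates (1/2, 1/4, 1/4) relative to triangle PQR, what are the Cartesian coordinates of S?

S = (1/2)·P + (1/4)·Q + (1/4)·R.
x-coordinate: (1/2)·(-7) + (1/4)·6 + (1/4)·(-2) = -5/2.
y-coordinate: (1/2)·(-1/2) + (1/4)·(-5) + (1/4)·(-2) = -2.

(-5/2, -2)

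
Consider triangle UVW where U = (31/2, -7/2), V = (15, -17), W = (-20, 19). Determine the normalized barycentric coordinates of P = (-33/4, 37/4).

Signed area of the reference triangle: [UVW] = ½·((31/2)·(-17−19) + 15·(19−(-7/2)) + (-20)·(-7/2−(-17))) = ½·(-558 + 675/2 − 270) = -981/4.
[PVW] = ½·((-33/4)·(-17−19) + 15·(19−(37/4)) + (-20)·(37/4−(-17))) = ½·(297 + 585/4 − 525) = -327/8, so the U-coordinate is (-327/8)/(-981/4) = 1/6.
[UPW] = ½·((31/2)·(37/4−19) + (-33/4)·(19−(-7/2)) + (-20)·(-7/2−(37/4))) = ½·(-1209/8 − 1485/8 + 255) = -327/8, so the V-coordinate is 1/6.
[UVP] = ½·((31/2)·(-17−(37/4)) + 15·(37/4−(-7/2)) + (-33/4)·(-7/2−(-17))) = ½·(-3255/8 + 765/4 − 891/8) = -327/2, so the W-coordinate is 2/3.
Check: 1/6 + 1/6 + 2/3 = 1.

(1/6, 1/6, 2/3)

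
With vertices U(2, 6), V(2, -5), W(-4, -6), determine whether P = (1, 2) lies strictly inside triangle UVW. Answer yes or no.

yes

Barycentric coordinates of P: (43/66, 2/11, 1/6).
The three coordinates are positive, positive, positive; a point is interior exactly when all three are positive.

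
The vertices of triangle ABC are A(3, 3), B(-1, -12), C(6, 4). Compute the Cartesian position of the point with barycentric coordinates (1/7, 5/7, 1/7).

(4/7, -53/7)

P = (1/7)·A + (5/7)·B + (1/7)·C.
x-coordinate: (1/7)·3 + (5/7)·(-1) + (1/7)·6 = 4/7.
y-coordinate: (1/7)·3 + (5/7)·(-12) + (1/7)·4 = -53/7.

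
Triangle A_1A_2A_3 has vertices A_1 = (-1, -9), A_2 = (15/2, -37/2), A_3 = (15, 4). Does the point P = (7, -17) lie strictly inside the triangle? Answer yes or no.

yes

Barycentric coordinates of P: (3/35, 464/525, 16/525).
The three coordinates are positive, positive, positive; a point is interior exactly when all three are positive.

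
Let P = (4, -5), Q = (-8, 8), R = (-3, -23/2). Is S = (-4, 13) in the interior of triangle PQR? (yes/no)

Barycentric coordinates of S: (103/169, 178/169, -112/169).
The three coordinates are positive, positive, negative; a point is interior exactly when all three are positive.

no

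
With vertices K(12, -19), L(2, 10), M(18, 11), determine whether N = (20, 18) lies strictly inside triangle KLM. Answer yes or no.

Barycentric coordinates of N: (-55/237, -3/79, 301/237).
The three coordinates are negative, negative, positive; a point is interior exactly when all three are positive.

no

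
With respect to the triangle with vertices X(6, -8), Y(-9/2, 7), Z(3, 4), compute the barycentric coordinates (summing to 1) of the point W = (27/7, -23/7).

(9/14, 1/7, 3/14)

Signed area of the reference triangle: [XYZ] = ½·(6·(7−4) + (-9/2)·(4−(-8)) + 3·(-8−7)) = ½·(18 − 54 − 45) = -81/2.
[WYZ] = ½·((27/7)·(7−4) + (-9/2)·(4−(-23/7)) + 3·(-23/7−7)) = ½·(81/7 − 459/14 − 216/7) = -729/28, so the X-coordinate is (-729/28)/(-81/2) = 9/14.
[XWZ] = ½·(6·(-23/7−4) + (27/7)·(4−(-8)) + 3·(-8−(-23/7))) = ½·(-306/7 + 324/7 − 99/7) = -81/14, so the Y-coordinate is 1/7.
[XYW] = ½·(6·(7−(-23/7)) + (-9/2)·(-23/7−(-8)) + (27/7)·(-8−7)) = ½·(432/7 − 297/14 − 405/7) = -243/28, so the Z-coordinate is 3/14.
Check: 9/14 + 1/7 + 3/14 = 1.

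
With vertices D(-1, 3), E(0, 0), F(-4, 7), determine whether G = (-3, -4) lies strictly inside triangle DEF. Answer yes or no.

no

Barycentric coordinates of G: (-37/5, 29/5, 13/5).
The three coordinates are negative, positive, positive; a point is interior exactly when all three are positive.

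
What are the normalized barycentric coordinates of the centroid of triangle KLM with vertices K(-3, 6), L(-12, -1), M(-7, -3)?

The centroid is the average of the vertices, so each weight is 1/3.

(1/3, 1/3, 1/3)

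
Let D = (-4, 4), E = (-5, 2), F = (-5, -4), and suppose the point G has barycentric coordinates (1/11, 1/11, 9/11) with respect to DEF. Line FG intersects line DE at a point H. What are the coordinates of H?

Line FG meets DE where the F-coordinate vanishes; zeroing G's F-weight and renormalizing leaves D, E-weights 1/11 : 1/11 → (1/2, 1/2).
So H = (1/2)·D + (1/2)·E = (-9/2, 3).

(-9/2, 3)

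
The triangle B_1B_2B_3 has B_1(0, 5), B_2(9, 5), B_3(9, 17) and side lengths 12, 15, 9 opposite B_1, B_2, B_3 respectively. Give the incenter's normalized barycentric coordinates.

The incenter has barycentric coordinates proportional to the opposite side lengths: (12 : 15 : 9).
Normalizing by 12+15+9 = 36 gives (1/3, 5/12, 1/4).

(1/3, 5/12, 1/4)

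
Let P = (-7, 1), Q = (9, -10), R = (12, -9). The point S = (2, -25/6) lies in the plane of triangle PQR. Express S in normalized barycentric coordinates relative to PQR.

(1/2, 1/6, 1/3)

Signed area of the reference triangle: [PQR] = ½·((-7)·(-10−(-9)) + 9·(-9−1) + 12·(1−(-10))) = ½·(7 − 90 + 132) = 49/2.
[SQR] = ½·(2·(-10−(-9)) + 9·(-9−(-25/6)) + 12·(-25/6−(-10))) = ½·(-2 − 87/2 + 70) = 49/4, so the P-coordinate is (49/4)/(49/2) = 1/2.
[PSR] = ½·((-7)·(-25/6−(-9)) + 2·(-9−1) + 12·(1−(-25/6))) = ½·(-203/6 − 20 + 62) = 49/12, so the Q-coordinate is 1/6.
[PQS] = ½·((-7)·(-10−(-25/6)) + 9·(-25/6−1) + 2·(1−(-10))) = ½·(245/6 − 93/2 + 22) = 49/6, so the R-coordinate is 1/3.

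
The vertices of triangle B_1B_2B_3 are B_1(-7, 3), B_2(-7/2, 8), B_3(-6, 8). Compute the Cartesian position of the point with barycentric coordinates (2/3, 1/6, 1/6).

(-25/4, 14/3)

M = (2/3)·B_1 + (1/6)·B_2 + (1/6)·B_3.
x-coordinate: (2/3)·(-7) + (1/6)·(-7/2) + (1/6)·(-6) = -25/4.
y-coordinate: (2/3)·3 + (1/6)·8 + (1/6)·8 = 14/3.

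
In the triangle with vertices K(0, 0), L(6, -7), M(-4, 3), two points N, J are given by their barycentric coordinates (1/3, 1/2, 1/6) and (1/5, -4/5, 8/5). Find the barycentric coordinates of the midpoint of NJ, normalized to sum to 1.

(4/15, -3/20, 53/60)

Since both coordinate triples sum to 1, the midpoint's barycentrics are the componentwise average.
(1/3+1/5)/2 = 4/15; similarly -3/20 and 53/60.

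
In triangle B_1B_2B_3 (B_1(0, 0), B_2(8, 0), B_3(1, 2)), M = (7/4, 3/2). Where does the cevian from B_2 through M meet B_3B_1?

Barycentric coordinates of M with respect to B_1B_2B_3: (1/8, 1/8, 3/4).
On side B_3B_1 the B_2-coordinate is zero; dropping M's B_2-weight 1/8 and renormalizing the remaining 3/4 : 1/8 gives weights 6/7, 1/7 on B_3, B_1.
N = (6/7)·(1, 2) + (1/7)·(0, 0) = (6/7, 12/7).

(6/7, 12/7)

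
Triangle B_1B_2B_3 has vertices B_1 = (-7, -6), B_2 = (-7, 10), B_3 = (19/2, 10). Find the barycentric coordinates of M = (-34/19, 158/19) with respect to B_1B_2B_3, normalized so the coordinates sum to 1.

(2/19, 11/19, 6/19)

Signed area of the reference triangle: [B_1B_2B_3] = ½·((-7)·(10−10) + (-7)·(10−(-6)) + (19/2)·(-6−10)) = ½·(0 − 112 − 152) = -132.
[MB_2B_3] = ½·((-34/19)·(10−10) + (-7)·(10−(158/19)) + (19/2)·(158/19−10)) = ½·(0 − 224/19 − 16) = -264/19, so the B_1-coordinate is (-264/19)/(-132) = 2/19.
[B_1MB_3] = ½·((-7)·(158/19−10) + (-34/19)·(10−(-6)) + (19/2)·(-6−(158/19))) = ½·(224/19 − 544/19 − 136) = -1452/19, so the B_2-coordinate is 11/19.
[B_1B_2M] = ½·((-7)·(10−(158/19)) + (-7)·(158/19−(-6)) + (-34/19)·(-6−10)) = ½·(-224/19 − 1904/19 + 544/19) = -792/19, so the B_3-coordinate is 6/19.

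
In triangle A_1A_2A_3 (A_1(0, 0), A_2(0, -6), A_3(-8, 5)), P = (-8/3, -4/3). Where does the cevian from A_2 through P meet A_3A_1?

(-16/3, 10/3)

Barycentric coordinates of P with respect to A_1A_2A_3: (1/6, 1/2, 1/3).
On side A_3A_1 the A_2-coordinate is zero; dropping P's A_2-weight 1/2 and renormalizing the remaining 1/3 : 1/6 gives weights 2/3, 1/3 on A_3, A_1.
Q = (2/3)·(-8, 5) + (1/3)·(0, 0) = (-16/3, 10/3).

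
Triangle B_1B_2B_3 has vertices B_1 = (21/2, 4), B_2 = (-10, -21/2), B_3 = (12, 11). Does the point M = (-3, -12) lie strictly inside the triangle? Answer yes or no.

Barycentric coordinates of M: (734/487, 282/487, -529/487).
The three coordinates are positive, positive, negative; a point is interior exactly when all three are positive.

no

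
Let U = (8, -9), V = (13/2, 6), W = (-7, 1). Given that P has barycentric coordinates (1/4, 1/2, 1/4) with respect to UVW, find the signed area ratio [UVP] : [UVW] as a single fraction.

1/4

The signed ratio [UVP]/[UVW] equals the barycentric coordinate of P at vertex W, which is 1/4.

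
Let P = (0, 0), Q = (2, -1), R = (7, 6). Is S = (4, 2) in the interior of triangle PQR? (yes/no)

Barycentric coordinates of S: (1/19, 10/19, 8/19).
The three coordinates are positive, positive, positive; a point is interior exactly when all three are positive.

yes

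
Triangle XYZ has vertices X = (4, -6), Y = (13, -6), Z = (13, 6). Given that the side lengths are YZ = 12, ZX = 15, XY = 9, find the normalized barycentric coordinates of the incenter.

The incenter has barycentric coordinates proportional to the opposite side lengths: (12 : 15 : 9).
Normalizing by 12+15+9 = 36 gives (1/3, 5/12, 1/4).

(1/3, 5/12, 1/4)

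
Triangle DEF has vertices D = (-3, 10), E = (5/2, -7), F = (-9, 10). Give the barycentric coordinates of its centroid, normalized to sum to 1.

The centroid is the average of the vertices, so each weight is 1/3.

(1/3, 1/3, 1/3)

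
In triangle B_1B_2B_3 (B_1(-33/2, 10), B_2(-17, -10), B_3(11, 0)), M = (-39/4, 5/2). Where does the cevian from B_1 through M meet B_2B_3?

Barycentric coordinates of M with respect to B_1B_2B_3: (1/2, 1/4, 1/4).
On side B_2B_3 the B_1-coordinate is zero; dropping M's B_1-weight 1/2 and renormalizing the remaining 1/4 : 1/4 gives weights 1/2, 1/2 on B_2, B_3.
N = (1/2)·(-17, -10) + (1/2)·(11, 0) = (-3, -5).

(-3, -5)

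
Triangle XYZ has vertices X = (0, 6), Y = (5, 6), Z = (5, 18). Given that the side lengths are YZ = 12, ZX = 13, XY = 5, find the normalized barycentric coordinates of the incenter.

(2/5, 13/30, 1/6)

The incenter has barycentric coordinates proportional to the opposite side lengths: (12 : 13 : 5).
Normalizing by 12+13+5 = 30 gives (2/5, 13/30, 1/6).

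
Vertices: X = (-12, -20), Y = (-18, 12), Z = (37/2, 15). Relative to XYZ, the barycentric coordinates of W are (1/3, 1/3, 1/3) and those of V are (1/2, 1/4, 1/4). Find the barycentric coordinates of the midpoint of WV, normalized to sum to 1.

Since both coordinate triples sum to 1, the midpoint's barycentrics are the componentwise average.
(1/3+1/2)/2 = 5/12; similarly 7/24 and 7/24.

(5/12, 7/24, 7/24)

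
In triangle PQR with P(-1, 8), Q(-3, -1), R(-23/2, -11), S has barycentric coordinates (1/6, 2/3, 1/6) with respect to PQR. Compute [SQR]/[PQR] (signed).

1/6

The signed ratio [SQR]/[PQR] equals the barycentric coordinate of S at vertex P, which is 1/6.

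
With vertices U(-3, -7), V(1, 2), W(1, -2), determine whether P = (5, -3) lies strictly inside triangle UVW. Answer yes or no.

no

Barycentric coordinates of P: (-1, -3/2, 7/2).
The three coordinates are negative, negative, positive; a point is interior exactly when all three are positive.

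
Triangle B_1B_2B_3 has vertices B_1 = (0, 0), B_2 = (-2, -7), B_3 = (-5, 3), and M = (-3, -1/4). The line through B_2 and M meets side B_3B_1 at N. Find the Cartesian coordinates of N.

(-10/3, 2)

Barycentric coordinates of M with respect to B_1B_2B_3: (1/4, 1/4, 1/2).
On side B_3B_1 the B_2-coordinate is zero; dropping M's B_2-weight 1/4 and renormalizing the remaining 1/2 : 1/4 gives weights 2/3, 1/3 on B_3, B_1.
N = (2/3)·(-5, 3) + (1/3)·(0, 0) = (-10/3, 2).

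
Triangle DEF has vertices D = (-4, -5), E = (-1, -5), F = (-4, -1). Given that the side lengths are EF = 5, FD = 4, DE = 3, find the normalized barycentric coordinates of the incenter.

The incenter has barycentric coordinates proportional to the opposite side lengths: (5 : 4 : 3).
Normalizing by 5+4+3 = 12 gives (5/12, 1/3, 1/4).

(5/12, 1/3, 1/4)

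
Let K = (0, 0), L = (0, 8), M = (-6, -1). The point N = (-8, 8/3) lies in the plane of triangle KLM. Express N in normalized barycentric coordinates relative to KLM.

Signed area of the reference triangle: [KLM] = ½·(0·(8−(-1)) + 0·(-1−0) + (-6)·(0−8)) = ½·(0 + 0 + 48) = 24.
[NLM] = ½·((-8)·(8−(-1)) + 0·(-1−(8/3)) + (-6)·(8/3−8)) = ½·(-72 + 0 + 32) = -20, so the K-coordinate is (-20)/24 = -5/6.
[KNM] = ½·(0·(8/3−(-1)) + (-8)·(-1−0) + (-6)·(0−(8/3))) = ½·(0 + 8 + 16) = 12, so the L-coordinate is 1/2.
[KLN] = ½·(0·(8−(8/3)) + 0·(8/3−0) + (-8)·(0−8)) = ½·(0 + 0 + 64) = 32, so the M-coordinate is 4/3.

(-5/6, 1/2, 4/3)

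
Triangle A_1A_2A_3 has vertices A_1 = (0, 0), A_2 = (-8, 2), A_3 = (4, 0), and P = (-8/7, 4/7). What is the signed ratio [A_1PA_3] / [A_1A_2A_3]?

2/7

[A_1A_2A_3] = ½·(0·(2−0) + (-8)·(0−0) + 4·(0−2)) = ½·(0 + 0 − 8) = -4.
[A_1PA_3] = ½·(0·(4/7−0) + (-8/7)·(0−0) + 4·(0−(4/7))) = ½·(0 + 0 − 16/7) = -8/7, so the ratio is (-8/7)/(-4) = 2/7.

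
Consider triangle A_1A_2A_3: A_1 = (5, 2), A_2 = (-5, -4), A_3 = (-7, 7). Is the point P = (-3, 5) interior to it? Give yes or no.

yes

Barycentric coordinates of P: (20/61, 2/61, 39/61).
The three coordinates are positive, positive, positive; a point is interior exactly when all three are positive.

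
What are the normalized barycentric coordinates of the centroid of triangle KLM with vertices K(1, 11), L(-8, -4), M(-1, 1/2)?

The centroid is the average of the vertices, so each weight is 1/3.

(1/3, 1/3, 1/3)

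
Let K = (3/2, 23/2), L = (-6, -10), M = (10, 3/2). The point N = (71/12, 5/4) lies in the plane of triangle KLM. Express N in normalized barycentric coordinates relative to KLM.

(1/6, 1/6, 2/3)

Signed area of the reference triangle: [KLM] = ½·((3/2)·(-10−(3/2)) + (-6)·(3/2−(23/2)) + 10·(23/2−(-10))) = ½·(-69/4 + 60 + 215) = 1031/8.
[NLM] = ½·((71/12)·(-10−(3/2)) + (-6)·(3/2−(5/4)) + 10·(5/4−(-10))) = ½·(-1633/24 − 3/2 + 225/2) = 1031/48, so the K-coordinate is (1031/48)/(1031/8) = 1/6.
[KNM] = ½·((3/2)·(5/4−(3/2)) + (71/12)·(3/2−(23/2)) + 10·(23/2−(5/4))) = ½·(-3/8 − 355/6 + 205/2) = 1031/48, so the L-coordinate is 1/6.
[KLN] = ½·((3/2)·(-10−(5/4)) + (-6)·(5/4−(23/2)) + (71/12)·(23/2−(-10))) = ½·(-135/8 + 123/2 + 3053/24) = 1031/12, so the M-coordinate is 2/3.
Check: 1/6 + 1/6 + 2/3 = 1.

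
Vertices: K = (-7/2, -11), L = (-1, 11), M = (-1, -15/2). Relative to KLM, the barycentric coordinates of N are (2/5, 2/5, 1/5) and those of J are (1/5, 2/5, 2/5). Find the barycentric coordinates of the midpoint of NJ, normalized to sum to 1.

(3/10, 2/5, 3/10)

Since both coordinate triples sum to 1, the midpoint's barycentrics are the componentwise average.
(2/5+1/5)/2 = 3/10; similarly 2/5 and 3/10.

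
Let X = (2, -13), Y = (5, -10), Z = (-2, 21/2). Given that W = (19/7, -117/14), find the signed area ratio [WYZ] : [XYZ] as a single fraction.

3/7

[XYZ] = ½·(2·(-10−(21/2)) + 5·(21/2−(-13)) + (-2)·(-13−(-10))) = ½·(-41 + 235/2 + 6) = 165/4.
[WYZ] = ½·((19/7)·(-10−(21/2)) + 5·(21/2−(-117/14)) + (-2)·(-117/14−(-10))) = ½·(-779/14 + 660/7 − 23/7) = 495/28, so the ratio is (495/28)/(165/4) = 3/7.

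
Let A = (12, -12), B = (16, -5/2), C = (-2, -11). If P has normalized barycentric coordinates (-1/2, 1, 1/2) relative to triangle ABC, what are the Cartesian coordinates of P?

P = (-1/2)·A + 1·B + (1/2)·C.
x-coordinate: (-1/2)·12 + 1·16 + (1/2)·(-2) = 9.
y-coordinate: (-1/2)·(-12) + 1·(-5/2) + (1/2)·(-11) = -2.

(9, -2)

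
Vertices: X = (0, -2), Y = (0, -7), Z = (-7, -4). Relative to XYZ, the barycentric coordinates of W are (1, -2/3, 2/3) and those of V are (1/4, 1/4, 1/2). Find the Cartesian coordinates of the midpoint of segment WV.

Barycentric coordinates of the midpoint are the average: (5/8, -5/24, 7/12).
Converting: (5/8)·X + (-5/24)·Y + (7/12)·Z = (-49/12, -17/8).

(-49/12, -17/8)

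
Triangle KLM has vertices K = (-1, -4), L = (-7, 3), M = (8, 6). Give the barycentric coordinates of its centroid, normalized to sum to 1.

The centroid is the average of the vertices, so each weight is 1/3.

(1/3, 1/3, 1/3)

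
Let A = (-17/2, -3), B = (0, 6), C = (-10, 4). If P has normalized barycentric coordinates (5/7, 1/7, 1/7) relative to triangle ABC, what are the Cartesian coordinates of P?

P = (5/7)·A + (1/7)·B + (1/7)·C.
x-coordinate: (5/7)·(-17/2) + (1/7)·0 + (1/7)·(-10) = -15/2.
y-coordinate: (5/7)·(-3) + (1/7)·6 + (1/7)·4 = -5/7.

(-15/2, -5/7)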